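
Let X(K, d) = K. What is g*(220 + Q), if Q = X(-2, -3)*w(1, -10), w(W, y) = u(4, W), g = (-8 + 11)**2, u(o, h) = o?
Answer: 1908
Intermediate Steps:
g = 9 (g = 3**2 = 9)
w(W, y) = 4
Q = -8 (Q = -2*4 = -8)
g*(220 + Q) = 9*(220 - 8) = 9*212 = 1908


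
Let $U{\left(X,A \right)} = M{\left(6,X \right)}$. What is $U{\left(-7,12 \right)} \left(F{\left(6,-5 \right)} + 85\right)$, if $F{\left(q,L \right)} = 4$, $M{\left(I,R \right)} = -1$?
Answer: $-89$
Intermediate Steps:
$U{\left(X,A \right)} = -1$
$U{\left(-7,12 \right)} \left(F{\left(6,-5 \right)} + 85\right) = - (4 + 85) = \left(-1\right) 89 = -89$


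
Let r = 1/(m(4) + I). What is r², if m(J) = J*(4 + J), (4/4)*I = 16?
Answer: 1/2304 ≈ 0.00043403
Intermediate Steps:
I = 16
r = 1/48 (r = 1/(4*(4 + 4) + 16) = 1/(4*8 + 16) = 1/(32 + 16) = 1/48 ≈ 0.020833)
r² = (1/48)² = 1/2304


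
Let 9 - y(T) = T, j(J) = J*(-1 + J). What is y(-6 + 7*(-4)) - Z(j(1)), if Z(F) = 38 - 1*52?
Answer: 57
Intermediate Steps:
y(T) = 9 - T
Z(F) = -14 (Z(F) = 38 - 52 = -14)
y(-6 + 7*(-4)) - Z(j(1)) = (9 - (-6 + 7*(-4))) - 1*(-14) = (9 - (-6 - 28)) + 14 = (9 - 1*(-34)) + 14 = (9 + 34) + 14 = 43 + 14 = 57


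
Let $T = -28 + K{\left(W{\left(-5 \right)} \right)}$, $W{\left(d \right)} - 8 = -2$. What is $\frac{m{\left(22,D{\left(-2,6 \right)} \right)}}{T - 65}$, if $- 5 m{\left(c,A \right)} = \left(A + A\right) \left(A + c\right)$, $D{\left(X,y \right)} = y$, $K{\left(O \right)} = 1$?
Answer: $\frac{84}{115} \approx 0.73043$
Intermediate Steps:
$W{\left(d \right)} = 6$ ($W{\left(d \right)} = 8 - 2 = 6$)
$m{\left(c,A \right)} = - \frac{2 A \left(A + c\right)}{5}$ ($m{\left(c,A \right)} = - \frac{\left(A + A\right) \left(A + c\right)}{5} = - \frac{2 A \left(A + c\right)}{5}$)
$T = -27$ ($T = -28 + 1 = -27$)
$\frac{m{\left(22,D{\left(-2,6 \right)} \right)}}{T - 65} = \frac{\left(- \frac{2}{5}\right) 6 \left(6 + 22\right)}{-27 - 65} = \frac{\left(- \frac{2}{5}\right) 6 \cdot 28}{-92} = \left(- \frac{1}{92}\right) \left(- \frac{336}{5}\right) = \frac{84}{115}$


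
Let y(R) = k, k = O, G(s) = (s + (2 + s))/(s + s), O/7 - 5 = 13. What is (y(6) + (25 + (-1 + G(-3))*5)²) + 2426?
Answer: 27868/9 ≈ 3096.4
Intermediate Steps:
O = 126 (O = 35 + 7*13 = 35 + 91 = 126)
G(s) = (2 + 2*s)/(2*s) (G(s) = (2 + 2*s)/((2*s)) = (2 + 2*s)*(1/(2*s)) = (2 + 2*s)/(2*s))
k = 126
y(R) = 126
(y(6) + (25 + (-1 + G(-3))*5)²) + 2426 = (126 + (25 + (-1 + (1 - 3)/(-3))*5)²) + 2426 = (126 + (25 + (-1 - ⅓*(-2))*5)²) + 2426 = (126 + (25 + (-1 + ⅔)*5)²) + 2426 = (126 + (25 - ⅓*5)²) + 2426 = (126 + (25 - 5/3)²) + 2426 = (126 + (70/3)²) + 2426 = (126 + 4900/9) + 2426 = 6034/9 + 2426 = 27868/9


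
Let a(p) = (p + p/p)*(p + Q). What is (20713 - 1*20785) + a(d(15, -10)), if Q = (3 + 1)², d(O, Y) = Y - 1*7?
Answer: -56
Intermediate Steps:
d(O, Y) = -7 + Y (d(O, Y) = Y - 7 = -7 + Y)
Q = 16 (Q = 4² = 16)
a(p) = (1 + p)*(16 + p) (a(p) = (p + p/p)*(p + 16) = (p + 1)*(16 + p) = (1 + p)*(16 + p))
(20713 - 1*20785) + a(d(15, -10)) = (20713 - 1*20785) + (16 + (-7 - 10)² + 17*(-7 - 10)) = (20713 - 20785) + (16 + (-17)² + 17*(-17)) = -72 + (16 + 289 - 289) = -72 + 16 = -56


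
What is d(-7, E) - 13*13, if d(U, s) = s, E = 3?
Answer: -166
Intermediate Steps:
d(-7, E) - 13*13 = 3 - 13*13 = 3 - 169 = -166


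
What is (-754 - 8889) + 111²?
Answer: 2678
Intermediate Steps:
(-754 - 8889) + 111² = -9643 + 12321 = 2678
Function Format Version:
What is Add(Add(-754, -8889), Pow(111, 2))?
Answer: 2678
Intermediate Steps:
Add(Add(-754, -8889), Pow(111, 2)) = Add(-9643, 12321) = 2678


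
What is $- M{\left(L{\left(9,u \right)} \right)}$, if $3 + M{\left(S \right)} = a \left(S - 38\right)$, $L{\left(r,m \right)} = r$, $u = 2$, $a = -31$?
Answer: $-896$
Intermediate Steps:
$M{\left(S \right)} = 1175 - 31 S$ ($M{\left(S \right)} = -3 - 31 \left(S - 38\right) = -3 - 31 \left(-38 + S\right) = -3 - \left(-1178 + 31 S\right) = 1175 - 31 S$)
$- M{\left(L{\left(9,u \right)} \right)} = - (1175 - 279) = \left(-1\right) 896 = -896$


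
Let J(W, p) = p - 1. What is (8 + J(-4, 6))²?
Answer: 169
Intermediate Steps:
J(W, p) = -1 + p
(8 + J(-4, 6))² = (8 + (-1 + 6))² = (8 + 5)² = 13² = 169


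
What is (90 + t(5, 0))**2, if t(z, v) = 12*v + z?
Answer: 9025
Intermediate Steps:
t(z, v) = z + 12*v
(90 + t(5, 0))**2 = (90 + (5 + 12*0))**2 = (90 + (5 + 0))**2 = (90 + 5)**2 = 95**2 = 9025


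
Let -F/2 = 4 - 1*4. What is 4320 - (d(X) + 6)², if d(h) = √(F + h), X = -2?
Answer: 4286 - 12*I*√2 ≈ 4286.0 - 16.971*I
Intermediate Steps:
F = 0 (F = -2*(4 - 1*4) = -2*(4 - 4) = -2*0 = 0)
d(h) = √h (d(h) = √(0 + h) = √h)
4320 - (d(X) + 6)² = 4320 - (√(-2) + 6)² = 4320 - (I*√2 + 6)² = 4320 - (6 + I*√2)²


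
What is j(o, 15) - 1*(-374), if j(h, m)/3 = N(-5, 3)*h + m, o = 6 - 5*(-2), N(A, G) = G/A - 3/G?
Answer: 1711/5 ≈ 342.20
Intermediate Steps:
N(A, G) = -3/G + G/A
o = 16 (o = 6 + 10 = 16)
j(h, m) = 3*m - 24*h/5 (j(h, m) = 3*((-3/3 + 3/(-5))*h + m) = 3*((-3*1/3 + 3*(-1/5))*h + m) = 3*((-1 - 3/5)*h + m) = 3*(-8*h/5 + m) = 3*(m - 8*h/5) = 3*m - 24*h/5)
j(o, 15) - 1*(-374) = (3*15 - 24/5*16) - 1*(-374) = (45 - 384/5) + 374 = -159/5 + 374 = 1711/5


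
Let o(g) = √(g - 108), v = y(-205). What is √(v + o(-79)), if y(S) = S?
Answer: √(-205 + I*√187) ≈ 0.47728 + 14.326*I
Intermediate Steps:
v = -205
o(g) = √(-108 + g)
√(v + o(-79)) = √(-205 + √(-108 - 79)) = √(-205 + √(-187)) = √(-205 + I*√187)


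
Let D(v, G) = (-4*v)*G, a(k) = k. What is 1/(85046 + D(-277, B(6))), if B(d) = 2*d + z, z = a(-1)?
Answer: 1/97234 ≈ 1.0284e-5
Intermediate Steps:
z = -1
B(d) = -1 + 2*d (B(d) = 2*d - 1 = -1 + 2*d)
D(v, G) = -4*G*v
1/(85046 + D(-277, B(6))) = 1/(85046 - 4*(-1 + 2*6)*(-277)) = 1/(85046 - 4*(-1 + 12)*(-277)) = 1/(85046 - 4*11*(-277)) = 1/(85046 + 12188) = 1/97234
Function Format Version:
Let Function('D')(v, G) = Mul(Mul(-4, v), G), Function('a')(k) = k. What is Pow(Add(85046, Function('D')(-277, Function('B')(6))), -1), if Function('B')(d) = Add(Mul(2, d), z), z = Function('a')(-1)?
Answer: Rational(1, 97234) ≈ 1.0284e-5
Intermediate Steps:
z = -1
Function('B')(d) = Add(-1, Mul(2, d)) (Function('B')(d) = Add(Mul(2, d), -1) = Add(-1, Mul(2, d)))
Function('D')(v, G) = Mul(-4, G, v)
Pow(Add(85046, Function('D')(-277, Function('B')(6))), -1) = Pow(Add(85046, Mul(-4, Add(-1, Mul(2, 6)), -277)), -1) = Pow(Add(85046, Mul(-4, Add(-1, 12), -277)), -1) = Pow(Add(85046, Mul(-4, 11, -277)), -1) = Pow(Add(85046, 12188), -1) = Pow(97234, -1) = Rational(1, 97234)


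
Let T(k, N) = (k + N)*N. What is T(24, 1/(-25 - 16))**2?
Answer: 966289/2825761 ≈ 0.34196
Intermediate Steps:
T(k, N) = N*(N + k) (T(k, N) = (N + k)*N = N*(N + k))
T(24, 1/(-25 - 16))**2 = ((1/(-25 - 16) + 24)/(-25 - 16))**2 = ((1/(-41) + 24)/(-41))**2 = (-(-1/41 + 24)/41)**2 = (-1/41*983/41)**2 = (-983/1681)**2 = 966289/2825761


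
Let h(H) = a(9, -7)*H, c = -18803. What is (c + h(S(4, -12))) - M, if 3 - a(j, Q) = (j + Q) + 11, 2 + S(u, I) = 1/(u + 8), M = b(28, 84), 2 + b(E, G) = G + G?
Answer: -113699/6 ≈ -18950.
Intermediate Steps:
b(E, G) = -2 + 2*G (b(E, G) = -2 + (G + G) = -2 + 2*G)
M = 166 (M = -2 + 2*84 = -2 + 168 = 166)
S(u, I) = -2 + 1/(8 + u) (S(u, I) = -2 + 1/(u + 8) = -2 + 1/(8 + u))
a(j, Q) = -8 - Q - j (a(j, Q) = 3 - ((j + Q) + 11) = 3 - ((Q + j) + 11) = 3 - (11 + Q + j) = 3 + (-11 - Q - j) = -8 - Q - j)
h(H) = -10*H (h(H) = (-8 - 1*(-7) - 1*9)*H = (-8 + 7 - 9)*H = -10*H)
(c + h(S(4, -12))) - M = (-18803 - 10*(-15 - 2*4)/(8 + 4)) - 1*166 = (-18803 - 10*(-15 - 8)/12) - 166 = (-18803 - 5*(-23)/6) - 166 = (-18803 - 10*(-23/12)) - 166 = (-18803 + 115/6) - 166 = -112703/6 - 166 = -113699/6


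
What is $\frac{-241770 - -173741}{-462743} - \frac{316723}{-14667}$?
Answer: $\frac{147559132532}{6787051581} \approx 21.741$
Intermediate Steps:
$\frac{-241770 - -173741}{-462743} - \frac{316723}{-14667} = \left(-241770 + 173741\right) \left(- \frac{1}{462743}\right) - - \frac{316723}{14667} = \left(-68029\right) \left(- \frac{1}{462743}\right) + \frac{316723}{14667} = \frac{68029}{462743} + \frac{316723}{14667} = \frac{147559132532}{6787051581}$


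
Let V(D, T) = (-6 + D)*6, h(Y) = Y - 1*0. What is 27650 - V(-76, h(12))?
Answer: 28142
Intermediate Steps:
h(Y) = Y (h(Y) = Y + 0 = Y)
V(D, T) = -36 + 6*D
27650 - V(-76, h(12)) = 27650 - (-36 + 6*(-76)) = 27650 - (-36 - 456) = 27650 - 1*(-492) = 27650 + 492 = 28142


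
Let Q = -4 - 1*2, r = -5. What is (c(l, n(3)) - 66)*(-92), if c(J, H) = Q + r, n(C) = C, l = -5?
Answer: 7084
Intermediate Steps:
Q = -6 (Q = -4 - 2 = -6)
c(J, H) = -11 (c(J, H) = -6 - 5 = -11)
(c(l, n(3)) - 66)*(-92) = (-11 - 66)*(-92) = -77*(-92) = 7084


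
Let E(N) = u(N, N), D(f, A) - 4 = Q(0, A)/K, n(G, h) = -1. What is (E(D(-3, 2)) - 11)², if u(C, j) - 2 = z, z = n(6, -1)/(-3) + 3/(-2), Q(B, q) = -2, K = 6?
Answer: 3721/36 ≈ 103.36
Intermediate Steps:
D(f, A) = 11/3 (D(f, A) = 4 - 2/6 = 4 - 2*⅙ = 4 - ⅓ = 11/3)
z = -7/6 (z = -1/(-3) + 3/(-2) = -1*(-⅓) + 3*(-½) = ⅓ - 3/2 = -7/6 ≈ -1.1667)
u(C, j) = ⅚ (u(C, j) = 2 - 7/6 = ⅚)
E(N) = ⅚
(E(D(-3, 2)) - 11)² = (⅚ - 11)² = (-61/6)² = 3721/36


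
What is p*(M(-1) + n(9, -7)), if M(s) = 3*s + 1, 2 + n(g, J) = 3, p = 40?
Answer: -40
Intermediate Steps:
n(g, J) = 1 (n(g, J) = -2 + 3 = 1)
M(s) = 1 + 3*s
p*(M(-1) + n(9, -7)) = 40*((1 + 3*(-1)) + 1) = 40*((1 - 3) + 1) = 40*(-2 + 1) = 40*(-1) = -40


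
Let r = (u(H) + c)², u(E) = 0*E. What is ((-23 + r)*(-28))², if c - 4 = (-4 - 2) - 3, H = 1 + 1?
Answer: 3136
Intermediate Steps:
H = 2
u(E) = 0
c = -5 (c = 4 + ((-4 - 2) - 3) = 4 + (-6 - 3) = 4 - 9 = -5)
r = 25 (r = (0 - 5)² = (-5)² = 25)
((-23 + r)*(-28))² = ((-23 + 25)*(-28))² = (2*(-28))² = (-56)² = 3136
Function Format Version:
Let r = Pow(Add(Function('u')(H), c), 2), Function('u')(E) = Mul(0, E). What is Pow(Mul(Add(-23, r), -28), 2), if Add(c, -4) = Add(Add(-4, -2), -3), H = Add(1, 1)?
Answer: 3136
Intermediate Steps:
H = 2
Function('u')(E) = 0
c = -5 (c = Add(4, Add(Add(-4, -2), -3)) = Add(4, Add(-6, -3)) = Add(4, -9) = -5)
r = 25 (r = Pow(Add(0, -5), 2) = Pow(-5, 2) = 25)
Pow(Mul(Add(-23, r), -28), 2) = Pow(Mul(Add(-23, 25), -28), 2) = Pow(Mul(2, -28), 2) = Pow(-56, 2) = 3136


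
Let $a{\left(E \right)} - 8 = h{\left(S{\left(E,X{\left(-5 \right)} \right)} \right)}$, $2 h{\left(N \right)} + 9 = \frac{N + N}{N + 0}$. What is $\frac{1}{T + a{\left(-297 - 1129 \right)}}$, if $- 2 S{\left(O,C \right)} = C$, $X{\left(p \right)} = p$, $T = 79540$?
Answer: $\frac{2}{159089} \approx 1.2572 \cdot 10^{-5}$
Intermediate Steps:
$S{\left(O,C \right)} = - \frac{C}{2}$
$h{\left(N \right)} = - \frac{7}{2}$ ($h{\left(N \right)} = - \frac{9}{2} + \frac{\left(N + N\right) \frac{1}{N + 0}}{2} = - \frac{9}{2} + \frac{2 N \frac{1}{N}}{2} = - \frac{9}{2} + \frac{1}{2} \cdot 2 = - \frac{9}{2} + 1 = - \frac{7}{2}$)
$a{\left(E \right)} = \frac{9}{2}$ ($a{\left(E \right)} = 8 - \frac{7}{2} = \frac{9}{2}$)
$\frac{1}{T + a{\left(-297 - 1129 \right)}} = \frac{1}{79540 + \frac{9}{2}} = \frac{1}{\frac{159089}{2}} = \frac{2}{159089}$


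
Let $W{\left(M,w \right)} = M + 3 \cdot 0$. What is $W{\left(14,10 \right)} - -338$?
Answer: $352$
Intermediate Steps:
$W{\left(M,w \right)} = M$ ($W{\left(M,w \right)} = M + 0 = M$)
$W{\left(14,10 \right)} - -338 = 14 - -338 = 14 + 338 = 352$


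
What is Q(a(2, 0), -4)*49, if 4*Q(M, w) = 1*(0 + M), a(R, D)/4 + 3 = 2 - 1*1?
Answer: -98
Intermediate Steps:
a(R, D) = -8 (a(R, D) = -12 + 4*(2 - 1*1) = -12 + 4*(2 - 1) = -12 + 4*1 = -12 + 4 = -8)
Q(M, w) = M/4 (Q(M, w) = (1*(0 + M))/4 = (1*M)/4 = M/4)
Q(a(2, 0), -4)*49 = ((¼)*(-8))*49 = -2*49 = -98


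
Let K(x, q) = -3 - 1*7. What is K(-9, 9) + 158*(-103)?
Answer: -16284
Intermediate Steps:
K(x, q) = -10 (K(x, q) = -3 - 7 = -10)
K(-9, 9) + 158*(-103) = -10 + 158*(-103) = -10 - 16274 = -16284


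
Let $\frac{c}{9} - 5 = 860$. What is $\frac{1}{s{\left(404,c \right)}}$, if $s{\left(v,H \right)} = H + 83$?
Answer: $\frac{1}{7868} \approx 0.0001271$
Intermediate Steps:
$c = 7785$ ($c = 45 + 9 \cdot 860 = 45 + 7740 = 7785$)
$s{\left(v,H \right)} = 83 + H$
$\frac{1}{s{\left(404,c \right)}} = \frac{1}{83 + 7785} = \frac{1}{7868}$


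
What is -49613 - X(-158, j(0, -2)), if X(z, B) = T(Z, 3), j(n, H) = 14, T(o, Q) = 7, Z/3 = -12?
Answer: -49620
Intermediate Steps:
Z = -36 (Z = 3*(-12) = -36)
X(z, B) = 7
-49613 - X(-158, j(0, -2)) = -49613 - 1*7 = -49613 - 7 = -49620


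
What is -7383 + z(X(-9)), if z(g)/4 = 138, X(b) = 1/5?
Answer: -6831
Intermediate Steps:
X(b) = ⅕
z(g) = 552 (z(g) = 4*138 = 552)
-7383 + z(X(-9)) = -7383 + 552 = -6831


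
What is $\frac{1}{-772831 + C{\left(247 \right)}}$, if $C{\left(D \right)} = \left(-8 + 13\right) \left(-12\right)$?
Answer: $- \frac{1}{772891} \approx -1.2938 \cdot 10^{-6}$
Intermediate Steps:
$C{\left(D \right)} = -60$ ($C{\left(D \right)} = 5 \left(-12\right) = -60$)
$\frac{1}{-772831 + C{\left(247 \right)}} = \frac{1}{-772831 - 60} = \frac{1}{-772891} = - \frac{1}{772891}$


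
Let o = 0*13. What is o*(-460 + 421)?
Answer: 0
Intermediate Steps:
o = 0
o*(-460 + 421) = 0*(-460 + 421) = 0*(-39) = 0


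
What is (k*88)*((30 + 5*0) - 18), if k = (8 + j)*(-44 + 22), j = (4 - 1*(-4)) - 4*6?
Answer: 185856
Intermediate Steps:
j = -16 (j = (4 + 4) - 24 = 8 - 24 = -16)
k = 176 (k = (8 - 16)*(-44 + 22) = -8*(-22) = 176)
(k*88)*((30 + 5*0) - 18) = (176*88)*((30 + 5*0) - 18) = 15488*((30 + 0) - 18) = 15488*(30 - 18) = 15488*12 = 185856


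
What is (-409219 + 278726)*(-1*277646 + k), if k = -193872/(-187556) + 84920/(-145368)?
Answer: 30869367603932050633/852020019 ≈ 3.6231e+10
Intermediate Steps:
k = 382985293/852020019 (k = -193872*(-1/187556) + 84920*(-1/145368) = 48468/46889 - 10615/18171 = 382985293/852020019 ≈ 0.44950)
(-409219 + 278726)*(-1*277646 + k) = (-409219 + 278726)*(-1*277646 + 382985293/852020019) = -130493*(-277646 + 382985293/852020019) = -130493*(-236559567209981/852020019) = 30869367603932050633/852020019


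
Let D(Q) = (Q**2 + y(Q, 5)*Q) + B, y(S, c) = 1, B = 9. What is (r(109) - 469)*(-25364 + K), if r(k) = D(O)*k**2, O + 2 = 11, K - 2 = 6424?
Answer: -22266353500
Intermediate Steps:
K = 6426 (K = 2 + 6424 = 6426)
O = 9 (O = -2 + 11 = 9)
D(Q) = 9 + Q + Q**2 (D(Q) = (Q**2 + 1*Q) + 9 = (Q**2 + Q) + 9 = (Q + Q**2) + 9 = 9 + Q + Q**2)
r(k) = 99*k**2 (r(k) = (9 + 9 + 9**2)*k**2 = (9 + 9 + 81)*k**2 = 99*k**2)
(r(109) - 469)*(-25364 + K) = (99*109**2 - 469)*(-25364 + 6426) = (99*11881 - 469)*(-18938) = (1176219 - 469)*(-18938) = 1175750*(-18938) = -22266353500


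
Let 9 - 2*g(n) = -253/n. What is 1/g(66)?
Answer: 12/77 ≈ 0.15584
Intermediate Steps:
g(n) = 9/2 + 253/(2*n) (g(n) = 9/2 - (-253)/(2*n) = 9/2 + 253/(2*n))
1/g(66) = 1/((½)*(253 + 9*66)/66) = 1/((½)*(1/66)*(253 + 594)) = 1/((½)*(1/66)*847) = 1/(77/12) = 12/77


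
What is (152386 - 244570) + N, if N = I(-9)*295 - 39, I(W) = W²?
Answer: -68328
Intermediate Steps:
N = 23856 (N = (-9)²*295 - 39 = 81*295 - 39 = 23895 - 39 = 23856)
(152386 - 244570) + N = (152386 - 244570) + 23856 = -92184 + 23856 = -68328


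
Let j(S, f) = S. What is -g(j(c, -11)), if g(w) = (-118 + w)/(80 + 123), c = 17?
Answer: 101/203 ≈ 0.49754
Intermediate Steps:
g(w) = -118/203 + w/203 (g(w) = (-118 + w)/203 = (-118 + w)*(1/203) = -118/203 + w/203)
-g(j(c, -11)) = -(-118/203 + (1/203)*17) = -(-118/203 + 17/203) = -1*(-101/203) = 101/203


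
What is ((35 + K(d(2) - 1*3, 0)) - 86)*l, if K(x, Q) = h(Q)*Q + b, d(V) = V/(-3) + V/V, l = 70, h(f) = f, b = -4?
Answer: -3850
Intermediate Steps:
d(V) = 1 - V/3 (d(V) = V*(-⅓) + 1 = -V/3 + 1 = 1 - V/3)
K(x, Q) = -4 + Q² (K(x, Q) = Q*Q - 4 = Q² - 4 = -4 + Q²)
((35 + K(d(2) - 1*3, 0)) - 86)*l = ((35 + (-4 + 0²)) - 86)*70 = ((35 + (-4 + 0)) - 86)*70 = ((35 - 4) - 86)*70 = (31 - 86)*70 = -55*70 = -3850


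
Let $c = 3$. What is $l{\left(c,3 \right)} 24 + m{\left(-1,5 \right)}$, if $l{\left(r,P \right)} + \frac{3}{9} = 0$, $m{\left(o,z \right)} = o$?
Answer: $-9$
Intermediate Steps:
$l{\left(r,P \right)} = - \frac{1}{3}$ ($l{\left(r,P \right)} = - \frac{1}{3} + 0 = - \frac{1}{3}$)
$l{\left(c,3 \right)} 24 + m{\left(-1,5 \right)} = \left(- \frac{1}{3}\right) 24 - 1 = -8 - 1 = -9$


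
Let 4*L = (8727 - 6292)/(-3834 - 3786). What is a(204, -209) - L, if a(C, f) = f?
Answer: -1273577/6096 ≈ -208.92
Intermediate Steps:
L = -487/6096 (L = ((8727 - 6292)/(-3834 - 3786))/4 = (2435/(-7620))/4 = (2435*(-1/7620))/4 = (1/4)*(-487/1524) = -487/6096 ≈ -0.079888)
a(204, -209) - L = -209 - 1*(-487/6096) = -209 + 487/6096 = -1273577/6096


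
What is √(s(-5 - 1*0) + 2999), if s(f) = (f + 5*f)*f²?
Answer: √2249 ≈ 47.424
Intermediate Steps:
s(f) = 6*f³ (s(f) = (6*f)*f² = 6*f³)
√(s(-5 - 1*0) + 2999) = √(6*(-5 - 1*0)³ + 2999) = √(6*(-5 + 0)³ + 2999) = √(6*(-5)³ + 2999) = √(6*(-125) + 2999) = √(-750 + 2999) = √2249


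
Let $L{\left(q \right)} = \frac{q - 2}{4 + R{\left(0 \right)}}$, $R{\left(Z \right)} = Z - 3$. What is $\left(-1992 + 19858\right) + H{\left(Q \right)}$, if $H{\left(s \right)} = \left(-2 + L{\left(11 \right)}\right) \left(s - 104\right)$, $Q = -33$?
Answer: $16907$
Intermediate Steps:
$R{\left(Z \right)} = -3 + Z$ ($R{\left(Z \right)} = Z - 3 = -3 + Z$)
$L{\left(q \right)} = -2 + q$ ($L{\left(q \right)} = \frac{q - 2}{4 + \left(-3 + 0\right)} = \frac{-2 + q}{4 - 3} = \frac{-2 + q}{1} = \left(-2 + q\right) 1 = -2 + q$)
$H{\left(s \right)} = -728 + 7 s$ ($H{\left(s \right)} = \left(-2 + \left(-2 + 11\right)\right) \left(s - 104\right) = \left(-2 + 9\right) \left(-104 + s\right) = 7 \left(-104 + s\right) = -728 + 7 s$)
$\left(-1992 + 19858\right) + H{\left(Q \right)} = \left(-1992 + 19858\right) + \left(-728 + 7 \left(-33\right)\right) = 17866 - 959 = 16907$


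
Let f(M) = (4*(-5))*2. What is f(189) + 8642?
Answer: 8602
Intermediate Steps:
f(M) = -40 (f(M) = -20*2 = -40)
f(189) + 8642 = -40 + 8642 = 8602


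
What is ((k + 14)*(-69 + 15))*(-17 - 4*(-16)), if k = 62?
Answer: -192888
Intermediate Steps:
((k + 14)*(-69 + 15))*(-17 - 4*(-16)) = ((62 + 14)*(-69 + 15))*(-17 - 4*(-16)) = (76*(-54))*(-17 + 64) = -4104*47 = -192888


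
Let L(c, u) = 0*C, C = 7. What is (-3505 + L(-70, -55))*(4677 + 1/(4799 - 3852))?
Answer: -15524065600/947 ≈ -1.6393e+7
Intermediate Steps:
L(c, u) = 0 (L(c, u) = 0*7 = 0)
(-3505 + L(-70, -55))*(4677 + 1/(4799 - 3852)) = (-3505 + 0)*(4677 + 1/(4799 - 3852)) = -3505*(4677 + 1/947) = -3505*4429120/947 = -15524065600/947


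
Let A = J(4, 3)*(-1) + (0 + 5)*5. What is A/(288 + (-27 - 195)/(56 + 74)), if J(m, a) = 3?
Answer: 1430/18609 ≈ 0.076845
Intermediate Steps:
A = 22 (A = 3*(-1) + (0 + 5)*5 = -3 + 5*5 = -3 + 25 = 22)
A/(288 + (-27 - 195)/(56 + 74)) = 22/(288 + (-27 - 195)/(56 + 74)) = 22/(288 - 222/130) = 22/(288 - 222*1/130) = 22/(288 - 111/65) = 22/(18609/65) = (65/18609)*22 = 1430/18609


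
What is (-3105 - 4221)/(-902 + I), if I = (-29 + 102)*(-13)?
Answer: 2442/617 ≈ 3.9579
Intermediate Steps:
I = -949 (I = 73*(-13) = -949)
(-3105 - 4221)/(-902 + I) = (-3105 - 4221)/(-902 - 949) = -7326/(-1851) = -7326*(-1/1851) = 2442/617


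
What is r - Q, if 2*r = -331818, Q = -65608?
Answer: -100301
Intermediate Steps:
r = -165909 (r = (½)*(-331818) = -165909)
r - Q = -165909 - 1*(-65608) = -165909 + 65608 = -100301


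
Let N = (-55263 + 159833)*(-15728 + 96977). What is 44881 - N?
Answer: -8496163049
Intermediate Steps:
N = 8496207930 (N = 104570*81249 = 8496207930)
44881 - N = 44881 - 1*8496207930 = 44881 - 8496207930 = -8496163049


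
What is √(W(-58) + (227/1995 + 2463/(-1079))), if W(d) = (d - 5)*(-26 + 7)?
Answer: √5536498839472965/2152605 ≈ 34.566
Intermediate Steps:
W(d) = 95 - 19*d (W(d) = (-5 + d)*(-19) = 95 - 19*d)
√(W(-58) + (227/1995 + 2463/(-1079))) = √((95 - 19*(-58)) + (227/1995 + 2463/(-1079))) = √((95 + 1102) + (227*(1/1995) + 2463*(-1/1079))) = √(1197 + (227/1995 - 2463/1079)) = √(1197 - 4668752/2152605) = √(2571999433/2152605) = √5536498839472965/2152605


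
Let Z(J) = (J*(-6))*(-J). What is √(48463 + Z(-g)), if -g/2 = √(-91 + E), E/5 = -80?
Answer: √36679 ≈ 191.52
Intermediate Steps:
E = -400 (E = 5*(-80) = -400)
g = -2*I*√491 (g = -2*√(-91 - 400) = -2*I*√491 ≈ -44.317*I)
Z(J) = 6*J² (Z(J) = (-6*J)*(-J) = 6*J²)
√(48463 + Z(-g)) = √(48463 + 6*(-(-2)*I*√491)²) = √(48463 + 6*(2*I*√491)²) = √(48463 + 6*(-1964)) = √(48463 - 11784) = √36679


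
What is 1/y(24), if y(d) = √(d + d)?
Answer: √3/12 ≈ 0.14434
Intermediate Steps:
y(d) = √2*√d (y(d) = √(2*d) = √2*√d)
1/y(24) = 1/(√2*√24) = 1/(√2*(2*√6)) = 1/(4*√3) = √3/12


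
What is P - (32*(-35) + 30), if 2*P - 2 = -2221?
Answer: -39/2 ≈ -19.500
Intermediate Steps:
P = -2219/2 (P = 1 + (½)*(-2221) = 1 - 2221/2 = -2219/2 ≈ -1109.5)
P - (32*(-35) + 30) = -2219/2 - (32*(-35) + 30) = -2219/2 - (-1120 + 30) = -2219/2 - 1*(-1090) = -2219/2 + 1090 = -39/2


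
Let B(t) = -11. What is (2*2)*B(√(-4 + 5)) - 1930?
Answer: -1974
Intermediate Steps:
(2*2)*B(√(-4 + 5)) - 1930 = (2*2)*(-11) - 1930 = 4*(-11) - 1930 = -44 - 1930 = -1974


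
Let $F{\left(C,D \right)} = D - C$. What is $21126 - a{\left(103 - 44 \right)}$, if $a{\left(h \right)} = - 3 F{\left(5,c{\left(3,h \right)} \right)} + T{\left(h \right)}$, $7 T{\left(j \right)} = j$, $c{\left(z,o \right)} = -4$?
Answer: $\frac{147634}{7} \approx 21091.0$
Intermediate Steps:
$T{\left(j \right)} = \frac{j}{7}$
$a{\left(h \right)} = 27 + \frac{h}{7}$ ($a{\left(h \right)} = - 3 \left(-4 - 5\right) + \frac{h}{7} = \left(-3\right) \left(-9\right) + \frac{h}{7} = 27 + \frac{h}{7}$)
$21126 - a{\left(103 - 44 \right)} = 21126 - \left(27 + \frac{103 - 44}{7}\right) = 21126 - \left(27 + \frac{1}{7} \cdot 59\right) = 21126 - \left(27 + \frac{59}{7}\right) = 21126 - \frac{248}{7} = \frac{147634}{7}$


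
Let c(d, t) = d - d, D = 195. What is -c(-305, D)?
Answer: 0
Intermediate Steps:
c(d, t) = 0
-c(-305, D) = -1*0 = 0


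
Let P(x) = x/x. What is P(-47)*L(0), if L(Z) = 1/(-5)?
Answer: -⅕ ≈ -0.20000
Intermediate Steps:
L(Z) = -⅕
P(x) = 1
P(-47)*L(0) = 1*(-⅕) = -⅕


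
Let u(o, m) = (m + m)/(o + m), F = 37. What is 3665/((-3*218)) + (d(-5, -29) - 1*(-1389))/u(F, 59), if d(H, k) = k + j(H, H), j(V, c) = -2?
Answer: 42414101/38586 ≈ 1099.2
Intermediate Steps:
d(H, k) = -2 + k (d(H, k) = k - 2 = -2 + k)
u(o, m) = 2*m/(m + o) (u(o, m) = (2*m)/(m + o) = 2*m/(m + o))
3665/((-3*218)) + (d(-5, -29) - 1*(-1389))/u(F, 59) = 3665/((-3*218)) + ((-2 - 29) - 1*(-1389))/((2*59/(59 + 37))) = 3665/(-654) + (-31 + 1389)/((2*59/96)) = 3665*(-1/654) + 1358/((2*59*(1/96))) = -3665/654 + 1358/(59/48) = -3665/654 + 1358*(48/59) = -3665/654 + 65184/59 = 42414101/38586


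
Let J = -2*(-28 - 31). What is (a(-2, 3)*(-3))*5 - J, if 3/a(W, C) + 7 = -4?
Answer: -1253/11 ≈ -113.91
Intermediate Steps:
J = 118 (J = -2*(-59) = 118)
a(W, C) = -3/11 (a(W, C) = 3/(-7 - 4) = 3/(-11) = 3*(-1/11) = -3/11)
(a(-2, 3)*(-3))*5 - J = -3/11*(-3)*5 - 1*118 = (9/11)*5 - 118 = 45/11 - 118 = -1253/11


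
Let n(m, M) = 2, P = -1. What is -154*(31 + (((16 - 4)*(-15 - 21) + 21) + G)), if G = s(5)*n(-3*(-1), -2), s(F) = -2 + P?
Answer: 59444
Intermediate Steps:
s(F) = -3 (s(F) = -2 - 1 = -3)
G = -6 (G = -3*2 = -6)
-154*(31 + (((16 - 4)*(-15 - 21) + 21) + G)) = -154*(31 + (((16 - 4)*(-15 - 21) + 21) - 6)) = -154*(31 + ((12*(-36) + 21) - 6)) = -154*(31 + ((-432 + 21) - 6)) = -154*(31 + (-411 - 6)) = -154*(31 - 417) = -154*(-386) = 59444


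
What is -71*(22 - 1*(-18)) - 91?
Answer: -2931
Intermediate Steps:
-71*(22 - 1*(-18)) - 91 = -71*(22 + 18) - 91 = -71*40 - 91 = -2840 - 91 = -2931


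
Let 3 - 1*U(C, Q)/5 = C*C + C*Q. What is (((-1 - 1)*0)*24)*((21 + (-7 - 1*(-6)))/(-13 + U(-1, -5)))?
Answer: 0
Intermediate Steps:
U(C, Q) = 15 - 5*C² - 5*C*Q (U(C, Q) = 15 - 5*(C*C + C*Q) = 15 - 5*(C² + C*Q) = 15 + (-5*C² - 5*C*Q) = 15 - 5*C² - 5*C*Q)
(((-1 - 1)*0)*24)*((21 + (-7 - 1*(-6)))/(-13 + U(-1, -5))) = (((-1 - 1)*0)*24)*((21 + (-7 - 1*(-6)))/(-13 + (15 - 5*(-1)² - 5*(-1)*(-5)))) = (-2*0*24)*((21 + (-7 + 6))/(-13 + (15 - 5*1 - 25))) = (0*24)*((21 - 1)/(-13 + (15 - 5 - 25))) = 0*(20/(-13 - 15)) = 0*(20/(-28)) = 0*(20*(-1/28)) = 0*(-5/7) = 0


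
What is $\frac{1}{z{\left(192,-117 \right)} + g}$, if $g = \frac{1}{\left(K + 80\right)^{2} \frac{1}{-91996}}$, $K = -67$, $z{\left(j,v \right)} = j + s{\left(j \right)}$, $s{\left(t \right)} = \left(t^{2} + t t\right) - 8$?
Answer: $\frac{169}{12399132} \approx 1.363 \cdot 10^{-5}$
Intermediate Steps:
$s{\left(t \right)} = -8 + 2 t^{2}$ ($s{\left(t \right)} = \left(t^{2} + t^{2}\right) - 8 = 2 t^{2} - 8 = -8 + 2 t^{2}$)
$z{\left(j,v \right)} = -8 + j + 2 j^{2}$ ($z{\left(j,v \right)} = j + \left(-8 + 2 j^{2}\right) = -8 + j + 2 j^{2}$)
$g = - \frac{91996}{169}$ ($g = \frac{1}{\left(-67 + 80\right)^{2} \frac{1}{-91996}} = \frac{1}{13^{2} \left(- \frac{1}{91996}\right)} = \frac{1}{169 \left(- \frac{1}{91996}\right)} = \frac{1}{- \frac{169}{91996}} = - \frac{91996}{169} \approx -544.36$)
$\frac{1}{z{\left(192,-117 \right)} + g} = \frac{1}{\left(-8 + 192 + 2 \cdot 192^{2}\right) - \frac{91996}{169}} = \frac{1}{\left(-8 + 192 + 2 \cdot 36864\right) - \frac{91996}{169}} = \frac{1}{\left(-8 + 192 + 73728\right) - \frac{91996}{169}} = \frac{1}{73912 - \frac{91996}{169}} = \frac{1}{\frac{12399132}{169}} = \frac{169}{12399132}$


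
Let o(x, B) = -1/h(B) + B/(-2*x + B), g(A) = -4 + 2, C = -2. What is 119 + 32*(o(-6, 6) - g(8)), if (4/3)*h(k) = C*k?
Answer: 1775/9 ≈ 197.22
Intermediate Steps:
g(A) = -2
h(k) = -3*k/2 (h(k) = 3*(-2*k)/4 = -3*k/2)
o(x, B) = 2/(3*B) + B/(B - 2*x) (o(x, B) = -1/((-3*B/2)) + B/(-2*x + B) = -(-2)/(3*B) + B/(B - 2*x) = 2/(3*B) + B/(B - 2*x))
119 + 32*(o(-6, 6) - g(8)) = 119 + 32*((⅓)*(-4*(-6) + 2*6 + 3*6²)/(6*(6 - 2*(-6))) - 1*(-2)) = 119 + 32*((⅓)*(⅙)*(24 + 12 + 3*36)/(6 + 12) + 2) = 119 + 32*((⅓)*(⅙)*(24 + 12 + 108)/18 + 2) = 119 + 32*((⅓)*(⅙)*(1/18)*144 + 2) = 119 + 32*(4/9 + 2) = 119 + 32*(22/9) = 119 + 704/9 = 1775/9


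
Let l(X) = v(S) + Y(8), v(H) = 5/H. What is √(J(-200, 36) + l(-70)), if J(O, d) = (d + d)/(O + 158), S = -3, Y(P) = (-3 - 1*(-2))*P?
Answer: I*√5019/21 ≈ 3.3736*I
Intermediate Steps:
Y(P) = -P (Y(P) = (-3 + 2)*P = -P)
l(X) = -29/3 (l(X) = 5/(-3) - 1*8 = 5*(-⅓) - 8 = -5/3 - 8 = -29/3)
J(O, d) = 2*d/(158 + O) (J(O, d) = (2*d)/(158 + O) = 2*d/(158 + O))
√(J(-200, 36) + l(-70)) = √(2*36/(158 - 200) - 29/3) = √(2*36/(-42) - 29/3) = √(2*36*(-1/42) - 29/3) = √(-12/7 - 29/3) = √(-239/21) = I*√5019/21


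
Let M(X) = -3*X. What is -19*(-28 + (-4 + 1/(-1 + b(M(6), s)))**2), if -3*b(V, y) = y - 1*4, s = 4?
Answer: 57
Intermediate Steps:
b(V, y) = 4/3 - y/3 (b(V, y) = -(y - 1*4)/3 = -(y - 4)/3 = -(-4 + y)/3 = 4/3 - y/3)
-19*(-28 + (-4 + 1/(-1 + b(M(6), s)))**2) = -19*(-28 + (-4 + 1/(-1 + (4/3 - 1/3*4)))**2) = -19*(-28 + (-4 + 1/(-1 + (4/3 - 4/3)))**2) = -19*(-28 + (-4 + 1/(-1 + 0))**2) = -19*(-28 + (-4 + 1/(-1))**2) = -19*(-28 + (-4 - 1)**2) = -19*(-28 + (-5)**2) = -19*(-28 + 25) = -19*(-3) = 57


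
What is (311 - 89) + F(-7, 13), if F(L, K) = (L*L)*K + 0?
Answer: 859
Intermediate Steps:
F(L, K) = K*L² (F(L, K) = L²*K + 0 = K*L² + 0 = K*L²)
(311 - 89) + F(-7, 13) = (311 - 89) + 13*(-7)² = 222 + 13*49 = 222 + 637 = 859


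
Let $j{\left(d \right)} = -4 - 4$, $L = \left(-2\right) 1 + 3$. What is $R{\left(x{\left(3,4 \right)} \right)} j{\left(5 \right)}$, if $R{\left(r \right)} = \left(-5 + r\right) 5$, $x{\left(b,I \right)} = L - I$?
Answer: $320$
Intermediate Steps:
$L = 1$ ($L = -2 + 3 = 1$)
$j{\left(d \right)} = -8$ ($j{\left(d \right)} = -4 - 4 = -8$)
$x{\left(b,I \right)} = 1 - I$
$R{\left(r \right)} = -25 + 5 r$
$R{\left(x{\left(3,4 \right)} \right)} j{\left(5 \right)} = \left(-25 + 5 \left(1 - 4\right)\right) \left(-8\right) = \left(-25 + 5 \left(-3\right)\right) \left(-8\right) = \left(-25 - 15\right) \left(-8\right) = \left(-40\right) \left(-8\right) = 320$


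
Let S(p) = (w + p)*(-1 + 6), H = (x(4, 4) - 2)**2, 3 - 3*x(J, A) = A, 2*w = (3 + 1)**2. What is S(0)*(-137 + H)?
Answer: -47360/9 ≈ -5262.2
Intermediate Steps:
w = 8 (w = (3 + 1)**2/2 = (1/2)*4**2 = (1/2)*16 = 8)
x(J, A) = 1 - A/3
H = 49/9 (H = ((1 - 1/3*4) - 2)**2 = ((1 - 4/3) - 2)**2 = (-1/3 - 2)**2 = (-7/3)**2 = 49/9 ≈ 5.4444)
S(p) = 40 + 5*p (S(p) = (8 + p)*(-1 + 6) = (8 + p)*5 = 40 + 5*p)
S(0)*(-137 + H) = (40 + 5*0)*(-137 + 49/9) = (40 + 0)*(-1184/9) = 40*(-1184/9) = -47360/9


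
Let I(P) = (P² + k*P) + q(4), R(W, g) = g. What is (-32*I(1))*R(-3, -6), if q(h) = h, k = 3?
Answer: 1536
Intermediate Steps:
I(P) = 4 + P² + 3*P (I(P) = (P² + 3*P) + 4 = 4 + P² + 3*P)
(-32*I(1))*R(-3, -6) = -32*(4 + 1² + 3*1)*(-6) = -32*(4 + 1 + 3)*(-6) = -32*8*(-6) = -256*(-6) = 1536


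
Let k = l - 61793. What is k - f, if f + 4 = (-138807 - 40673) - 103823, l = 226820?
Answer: 448334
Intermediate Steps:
k = 165027 (k = 226820 - 61793 = 165027)
f = -283307 (f = -4 + ((-138807 - 40673) - 103823) = -4 + (-179480 - 103823) = -4 - 283303 = -283307)
k - f = 165027 - 1*(-283307) = 165027 + 283307 = 448334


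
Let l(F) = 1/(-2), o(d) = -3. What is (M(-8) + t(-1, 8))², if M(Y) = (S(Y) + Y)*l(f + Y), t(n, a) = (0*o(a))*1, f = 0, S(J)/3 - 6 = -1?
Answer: 49/4 ≈ 12.250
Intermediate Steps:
S(J) = 15 (S(J) = 18 + 3*(-1) = 18 - 3 = 15)
t(n, a) = 0 (t(n, a) = (0*(-3))*1 = 0*1 = 0)
l(F) = -½
M(Y) = -15/2 - Y/2 (M(Y) = (15 + Y)*(-½) = -15/2 - Y/2)
(M(-8) + t(-1, 8))² = ((-15/2 - ½*(-8)) + 0)² = ((-15/2 + 4) + 0)² = (-7/2 + 0)² = (-7/2)² = 49/4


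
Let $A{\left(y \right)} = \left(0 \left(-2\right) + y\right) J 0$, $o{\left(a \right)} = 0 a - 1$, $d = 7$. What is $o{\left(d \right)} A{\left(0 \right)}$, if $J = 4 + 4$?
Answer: $0$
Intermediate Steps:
$J = 8$
$o{\left(a \right)} = -1$ ($o{\left(a \right)} = 0 - 1 = -1$)
$A{\left(y \right)} = 0$ ($A{\left(y \right)} = \left(0 \left(-2\right) + y\right) 8 \cdot 0 = \left(0 + y\right) 8 \cdot 0 = y 8 \cdot 0 = 8 y 0 = 0$)
$o{\left(d \right)} A{\left(0 \right)} = \left(-1\right) 0 = 0$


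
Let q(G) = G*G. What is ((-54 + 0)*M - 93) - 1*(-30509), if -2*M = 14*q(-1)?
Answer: 30794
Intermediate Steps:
q(G) = G**2
M = -7 (M = -7*(-1)**2 = -7 ≈ -7.0000)
((-54 + 0)*M - 93) - 1*(-30509) = ((-54 + 0)*(-7) - 93) - 1*(-30509) = (-54*(-7) - 93) + 30509 = (378 - 93) + 30509 = 285 + 30509 = 30794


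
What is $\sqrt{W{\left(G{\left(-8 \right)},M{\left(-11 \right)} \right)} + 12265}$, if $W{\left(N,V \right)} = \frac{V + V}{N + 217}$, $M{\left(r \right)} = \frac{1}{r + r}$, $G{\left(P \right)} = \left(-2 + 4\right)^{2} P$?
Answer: $\frac{\sqrt{50792122590}}{2035} \approx 110.75$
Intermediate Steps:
$G{\left(P \right)} = 4 P$ ($G{\left(P \right)} = 2^{2} P = 4 P$)
$M{\left(r \right)} = \frac{1}{2 r}$
$W{\left(N,V \right)} = \frac{2 V}{217 + N}$
$\sqrt{W{\left(G{\left(-8 \right)},M{\left(-11 \right)} \right)} + 12265} = \sqrt{\frac{2 \frac{1}{2 \left(-11\right)}}{217 + 4 \left(-8\right)} + 12265} = \sqrt{\frac{2 \cdot \frac{1}{2} \left(- \frac{1}{11}\right)}{217 - 32} + 12265} = \sqrt{2 \left(- \frac{1}{22}\right) \frac{1}{185} + 12265} = \sqrt{- \frac{1}{2035} + 12265} = \sqrt{\frac{24959274}{2035}} = \frac{\sqrt{50792122590}}{2035}$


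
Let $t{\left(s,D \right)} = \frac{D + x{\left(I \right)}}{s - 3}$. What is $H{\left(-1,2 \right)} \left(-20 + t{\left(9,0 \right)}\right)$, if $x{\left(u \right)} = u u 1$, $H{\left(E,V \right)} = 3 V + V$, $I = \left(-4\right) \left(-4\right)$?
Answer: $\frac{544}{3} \approx 181.33$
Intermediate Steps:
$I = 16$
$H{\left(E,V \right)} = 4 V$
$x{\left(u \right)} = u^{2}$ ($x{\left(u \right)} = u^{2} \cdot 1 = u^{2}$)
$t{\left(s,D \right)} = \frac{256 + D}{-3 + s}$ ($t{\left(s,D \right)} = \frac{D + 16^{2}}{s - 3} = \frac{D + 256}{-3 + s} = \frac{256 + D}{-3 + s}$)
$H{\left(-1,2 \right)} \left(-20 + t{\left(9,0 \right)}\right) = 4 \cdot 2 \left(-20 + \frac{256 + 0}{-3 + 9}\right) = 8 \left(-20 + \frac{1}{6} \cdot 256\right) = 8 \left(-20 + \frac{128}{3}\right) = 8 \cdot \frac{68}{3} = \frac{544}{3}$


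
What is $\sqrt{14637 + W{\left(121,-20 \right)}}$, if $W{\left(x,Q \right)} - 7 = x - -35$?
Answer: $20 \sqrt{37} \approx 121.66$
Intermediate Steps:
$W{\left(x,Q \right)} = 42 + x$ ($W{\left(x,Q \right)} = 7 + \left(x - -35\right) = 7 + \left(x + 35\right) = 7 + \left(35 + x\right) = 42 + x$)
$\sqrt{14637 + W{\left(121,-20 \right)}} = \sqrt{14637 + \left(42 + 121\right)} = \sqrt{14637 + 163} = \sqrt{14800} = 20 \sqrt{37}$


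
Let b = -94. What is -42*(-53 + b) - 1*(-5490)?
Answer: 11664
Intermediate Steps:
-42*(-53 + b) - 1*(-5490) = -42*(-53 - 94) - 1*(-5490) = -42*(-147) + 5490 = 6174 + 5490 = 11664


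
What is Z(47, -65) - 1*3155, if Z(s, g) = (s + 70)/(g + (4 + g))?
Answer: -44183/14 ≈ -3155.9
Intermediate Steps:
Z(s, g) = (70 + s)/(4 + 2*g)
Z(47, -65) - 1*3155 = (70 + 47)/(2*(2 - 65)) - 1*3155 = (½)*117/(-63) - 3155 = (½)*(-1/63)*117 - 3155 = -13/14 - 3155 = -44183/14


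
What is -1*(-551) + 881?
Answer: 1432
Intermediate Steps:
-1*(-551) + 881 = 551 + 881 = 1432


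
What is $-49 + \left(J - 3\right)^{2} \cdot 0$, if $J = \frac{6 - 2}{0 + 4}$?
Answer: $-49$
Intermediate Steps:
$J = 1$ ($J = \frac{4}{4} = 4 \cdot \frac{1}{4} = 1$)
$-49 + \left(J - 3\right)^{2} \cdot 0 = -49 + \left(1 - 3\right)^{2} \cdot 0 = -49 + \left(-2\right)^{2} \cdot 0 = -49 + 4 \cdot 0 = -49 + 0 = -49$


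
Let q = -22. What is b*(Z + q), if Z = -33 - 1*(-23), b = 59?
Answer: -1888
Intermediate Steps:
Z = -10 (Z = -33 + 23 = -10)
b*(Z + q) = 59*(-10 - 22) = 59*(-32) = -1888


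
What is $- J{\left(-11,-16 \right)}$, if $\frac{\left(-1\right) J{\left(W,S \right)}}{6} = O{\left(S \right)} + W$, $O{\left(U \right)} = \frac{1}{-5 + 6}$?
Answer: $-60$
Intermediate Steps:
$O{\left(U \right)} = 1$ ($O{\left(U \right)} = 1^{-1} = 1$)
$J{\left(W,S \right)} = -6 - 6 W$ ($J{\left(W,S \right)} = - 6 \left(1 + W\right) = -6 - 6 W$)
$- J{\left(-11,-16 \right)} = - (-6 - -66) = - (-6 + 66) = \left(-1\right) 60 = -60$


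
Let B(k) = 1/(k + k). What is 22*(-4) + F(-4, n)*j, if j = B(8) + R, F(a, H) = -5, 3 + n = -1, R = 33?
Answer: -4053/16 ≈ -253.31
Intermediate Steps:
n = -4 (n = -3 - 1 = -4)
B(k) = 1/(2*k)
j = 529/16 (j = (½)/8 + 33 = (½)*(⅛) + 33 = 1/16 + 33 = 529/16 ≈ 33.063)
22*(-4) + F(-4, n)*j = 22*(-4) - 5*529/16 = -88 - 2645/16 = -4053/16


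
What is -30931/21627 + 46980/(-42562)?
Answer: -1166260841/460244187 ≈ -2.5340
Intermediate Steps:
-30931/21627 + 46980/(-42562) = -30931*1/21627 + 46980*(-1/42562) = -30931/21627 - 23490/21281 = -1166260841/460244187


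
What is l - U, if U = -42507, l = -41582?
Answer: 925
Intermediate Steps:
l - U = -41582 - 1*(-42507) = -41582 + 42507 = 925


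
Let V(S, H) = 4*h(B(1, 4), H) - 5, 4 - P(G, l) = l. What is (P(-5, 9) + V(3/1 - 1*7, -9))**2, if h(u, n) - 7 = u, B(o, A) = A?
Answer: 1156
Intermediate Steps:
P(G, l) = 4 - l
h(u, n) = 7 + u
V(S, H) = 39 (V(S, H) = 4*(7 + 4) - 5 = 4*11 - 5 = 44 - 5 = 39)
(P(-5, 9) + V(3/1 - 1*7, -9))**2 = ((4 - 1*9) + 39)**2 = ((4 - 9) + 39)**2 = (-5 + 39)**2 = 34**2 = 1156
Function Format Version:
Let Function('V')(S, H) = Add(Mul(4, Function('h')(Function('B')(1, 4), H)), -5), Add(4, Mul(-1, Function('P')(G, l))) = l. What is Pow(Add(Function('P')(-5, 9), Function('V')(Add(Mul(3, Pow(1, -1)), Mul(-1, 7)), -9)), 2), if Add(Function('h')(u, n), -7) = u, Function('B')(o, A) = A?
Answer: 1156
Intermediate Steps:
Function('P')(G, l) = Add(4, Mul(-1, l))
Function('h')(u, n) = Add(7, u)
Function('V')(S, H) = 39 (Function('V')(S, H) = Add(Mul(4, Add(7, 4)), -5) = Add(Mul(4, 11), -5) = Add(44, -5) = 39)
Pow(Add(Function('P')(-5, 9), Function('V')(Add(Mul(3, Pow(1, -1)), Mul(-1, 7)), -9)), 2) = Pow(Add(Add(4, Mul(-1, 9)), 39), 2) = Pow(Add(Add(4, -9), 39), 2) = Pow(Add(-5, 39), 2) = Pow(34, 2) = 1156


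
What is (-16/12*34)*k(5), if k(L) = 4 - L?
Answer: 136/3 ≈ 45.333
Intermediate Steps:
(-16/12*34)*k(5) = (-16/12*34)*(4 - 1*5) = (-16*1/12*34)*(4 - 5) = -4/3*34*(-1) = -136/3*(-1) = 136/3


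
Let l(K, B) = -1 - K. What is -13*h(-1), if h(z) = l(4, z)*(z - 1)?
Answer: -130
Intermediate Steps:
h(z) = 5 - 5*z (h(z) = (-1 - 1*4)*(z - 1) = (-1 - 4)*(-1 + z) = -5*(-1 + z) = 5 - 5*z)
-13*h(-1) = -13*(5 - 5*(-1)) = -13*(5 + 5) = -13*10 = -130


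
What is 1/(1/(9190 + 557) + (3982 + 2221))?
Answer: 9747/60460642 ≈ 0.00016121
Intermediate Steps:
1/(1/(9190 + 557) + (3982 + 2221)) = 1/(1/9747 + 6203) = 1/(60460642/9747) = 9747/60460642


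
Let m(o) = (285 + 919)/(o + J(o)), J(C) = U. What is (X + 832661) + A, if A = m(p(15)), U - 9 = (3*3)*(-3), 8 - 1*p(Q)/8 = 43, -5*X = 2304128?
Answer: 277014363/745 ≈ 3.7183e+5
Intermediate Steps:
X = -2304128/5 (X = -1/5*2304128 = -2304128/5 ≈ -4.6083e+5)
p(Q) = -280 (p(Q) = 64 - 8*43 = 64 - 344 = -280)
U = -18 (U = 9 + (3*3)*(-3) = 9 + 9*(-3) = 9 - 27 = -18)
J(C) = -18
m(o) = 1204/(-18 + o) (m(o) = (285 + 919)/(o - 18) = 1204/(-18 + o))
A = -602/149 (A = 1204/(-18 - 280) = 1204/(-298) = 1204*(-1/298) = -602/149 ≈ -4.0403)
(X + 832661) + A = (-2304128/5 + 832661) - 602/149 = 1859177/5 - 602/149 = 277014363/745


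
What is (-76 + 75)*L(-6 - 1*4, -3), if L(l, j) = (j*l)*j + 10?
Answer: 80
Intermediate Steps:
L(l, j) = 10 + l*j² (L(l, j) = l*j² + 10 = 10 + l*j²)
(-76 + 75)*L(-6 - 1*4, -3) = (-76 + 75)*(10 + (-6 - 1*4)*(-3)²) = -(10 + (-6 - 4)*9) = -(10 - 10*9) = -(10 - 90) = -1*(-80) = 80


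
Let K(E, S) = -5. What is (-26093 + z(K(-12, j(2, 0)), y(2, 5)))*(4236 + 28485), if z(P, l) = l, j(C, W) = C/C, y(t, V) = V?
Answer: -853625448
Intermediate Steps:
j(C, W) = 1
(-26093 + z(K(-12, j(2, 0)), y(2, 5)))*(4236 + 28485) = (-26093 + 5)*(4236 + 28485) = -26088*32721 = -853625448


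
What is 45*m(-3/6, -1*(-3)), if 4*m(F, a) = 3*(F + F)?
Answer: -135/4 ≈ -33.750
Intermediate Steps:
m(F, a) = 3*F/2 (m(F, a) = (3*(F + F))/4 = (3*(2*F))/4 = (6*F)/4 = 3*F/2)
45*m(-3/6, -1*(-3)) = 45*(3*(-3/6)/2) = 45*(3*(-3*1/6)/2) = 45*((3/2)*(-1/2)) = 45*(-3/4) = -135/4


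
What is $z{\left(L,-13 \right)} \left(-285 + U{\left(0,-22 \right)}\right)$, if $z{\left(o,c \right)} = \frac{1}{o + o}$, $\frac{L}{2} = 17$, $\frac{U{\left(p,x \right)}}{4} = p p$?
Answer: $- \frac{285}{68} \approx -4.1912$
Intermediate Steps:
$U{\left(p,x \right)} = 4 p^{2}$ ($U{\left(p,x \right)} = 4 p p = 4 p^{2}$)
$L = 34$ ($L = 2 \cdot 17 = 34$)
$z{\left(o,c \right)} = \frac{1}{2 o}$
$z{\left(L,-13 \right)} \left(-285 + U{\left(0,-22 \right)}\right) = \frac{1}{2 \cdot 34} \left(-285 + 4 \cdot 0^{2}\right) = \frac{1}{2} \cdot \frac{1}{34} \left(-285 + 4 \cdot 0\right) = \frac{-285 + 0}{68} = \frac{1}{68} \left(-285\right) = - \frac{285}{68}$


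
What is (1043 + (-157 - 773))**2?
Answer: 12769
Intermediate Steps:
(1043 + (-157 - 773))**2 = (1043 - 930)**2 = 113**2 = 12769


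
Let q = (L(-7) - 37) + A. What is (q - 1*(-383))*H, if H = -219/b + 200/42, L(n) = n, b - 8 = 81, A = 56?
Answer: 1698895/1869 ≈ 908.99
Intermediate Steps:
b = 89 (b = 8 + 81 = 89)
H = 4301/1869 (H = -219/89 + 200/42 = -219*1/89 + 200*(1/42) = -219/89 + 100/21 = 4301/1869 ≈ 2.3012)
q = 12 (q = (-7 - 37) + 56 = -44 + 56 = 12)
(q - 1*(-383))*H = (12 - 1*(-383))*(4301/1869) = (12 + 383)*(4301/1869) = 395*(4301/1869) = 1698895/1869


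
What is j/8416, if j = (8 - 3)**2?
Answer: 25/8416 ≈ 0.0029705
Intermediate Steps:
j = 25 (j = 5**2 = 25)
j/8416 = 25/8416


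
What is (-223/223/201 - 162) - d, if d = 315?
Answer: -95878/201 ≈ -477.00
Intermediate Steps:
(-223/223/201 - 162) - d = (-223/223/201 - 162) - 1*315 = (-223*1/223*(1/201) - 162) - 315 = (-1*1/201 - 162) - 315 = (-1/201 - 162) - 315 = -32563/201 - 315 = -95878/201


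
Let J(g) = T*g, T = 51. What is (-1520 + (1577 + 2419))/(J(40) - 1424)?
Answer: 619/154 ≈ 4.0195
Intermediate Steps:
J(g) = 51*g
(-1520 + (1577 + 2419))/(J(40) - 1424) = (-1520 + (1577 + 2419))/(51*40 - 1424) = (-1520 + 3996)/(2040 - 1424) = 2476/616 = 2476*(1/616) = 619/154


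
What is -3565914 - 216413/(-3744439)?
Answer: -13352347235833/3744439 ≈ -3.5659e+6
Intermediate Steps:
-3565914 - 216413/(-3744439) = -3565914 - 216413*(-1)/3744439 = -3565914 - 1*(-216413/3744439) = -3565914 + 216413/3744439 = -13352347235833/3744439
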